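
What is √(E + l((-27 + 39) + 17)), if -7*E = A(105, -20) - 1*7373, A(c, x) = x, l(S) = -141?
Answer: √44842/7 ≈ 30.251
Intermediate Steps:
E = 7393/7 (E = -(-20 - 1*7373)/7 = -(-20 - 7373)/7 = -⅐*(-7393) = 7393/7 ≈ 1056.1)
√(E + l((-27 + 39) + 17)) = √(7393/7 - 141) = √(6406/7) = √44842/7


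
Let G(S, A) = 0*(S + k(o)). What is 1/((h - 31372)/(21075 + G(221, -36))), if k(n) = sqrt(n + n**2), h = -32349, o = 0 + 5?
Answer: -21075/63721 ≈ -0.33074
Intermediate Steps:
o = 5
G(S, A) = 0 (G(S, A) = 0*(S + sqrt(5*(1 + 5))) = 0*(S + sqrt(5*6)) = 0*(S + sqrt(30)) = 0)
1/((h - 31372)/(21075 + G(221, -36))) = 1/((-32349 - 31372)/(21075 + 0)) = 1/(-63721/21075) = -21075/63721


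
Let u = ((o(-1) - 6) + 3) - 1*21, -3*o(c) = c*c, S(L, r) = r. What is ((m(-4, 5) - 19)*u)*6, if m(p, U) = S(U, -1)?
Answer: 2920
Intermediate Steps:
o(c) = -c²/3 (o(c) = -c*c/3 = -c²/3)
m(p, U) = -1
u = -73/3 (u = ((-⅓*(-1)² - 6) + 3) - 1*21 = ((-⅓*1 - 6) + 3) - 21 = ((-⅓ - 6) + 3) - 21 = (-19/3 + 3) - 21 = -10/3 - 21 = -73/3 ≈ -24.333)
((m(-4, 5) - 19)*u)*6 = ((-1 - 19)*(-73/3))*6 = -20*(-73/3)*6 = (1460/3)*6 = 2920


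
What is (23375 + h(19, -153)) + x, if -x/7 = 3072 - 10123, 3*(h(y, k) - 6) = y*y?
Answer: 218575/3 ≈ 72858.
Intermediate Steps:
h(y, k) = 6 + y²/3 (h(y, k) = 6 + (y*y)/3 = 6 + y²/3)
x = 49357 (x = -7*(3072 - 10123) = -7*(-7051) = 49357)
(23375 + h(19, -153)) + x = (23375 + (6 + (⅓)*19²)) + 49357 = (23375 + (6 + (⅓)*361)) + 49357 = (23375 + (6 + 361/3)) + 49357 = (23375 + 379/3) + 49357 = 70504/3 + 49357 = 218575/3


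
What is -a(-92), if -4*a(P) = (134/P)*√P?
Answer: -67*I*√23/92 ≈ -3.4926*I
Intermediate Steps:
a(P) = -67/(2*√P) (a(P) = -134/P*√P/4 = -67/(2*√P))
-a(-92) = -(-67)/(2*√(-92)) = -(-67)*(-I*√23/46)/2 = -67*I*√23/92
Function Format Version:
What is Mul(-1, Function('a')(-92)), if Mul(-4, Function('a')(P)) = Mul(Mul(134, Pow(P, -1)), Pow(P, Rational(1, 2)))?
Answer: Mul(Rational(-67, 92), I, Pow(23, Rational(1, 2))) ≈ Mul(-3.4926, I)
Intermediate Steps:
Function('a')(P) = Mul(Rational(-67, 2), Pow(P, Rational(-1, 2))) (Function('a')(P) = Mul(Rational(-1, 4), Mul(Mul(134, Pow(P, -1)), Pow(P, Rational(1, 2)))) = Mul(Rational(-1, 4), Mul(134, Pow(P, Rational(-1, 2)))) = Mul(Rational(-67, 2), Pow(P, Rational(-1, 2))))
Mul(-1, Function('a')(-92)) = Mul(-1, Mul(Rational(-67, 2), Pow(-92, Rational(-1, 2)))) = Mul(-1, Mul(Rational(-67, 2), Mul(Rational(-1, 46), I, Pow(23, Rational(1, 2))))) = Mul(-1, Mul(Rational(67, 92), I, Pow(23, Rational(1, 2)))) = Mul(Rational(-67, 92), I, Pow(23, Rational(1, 2)))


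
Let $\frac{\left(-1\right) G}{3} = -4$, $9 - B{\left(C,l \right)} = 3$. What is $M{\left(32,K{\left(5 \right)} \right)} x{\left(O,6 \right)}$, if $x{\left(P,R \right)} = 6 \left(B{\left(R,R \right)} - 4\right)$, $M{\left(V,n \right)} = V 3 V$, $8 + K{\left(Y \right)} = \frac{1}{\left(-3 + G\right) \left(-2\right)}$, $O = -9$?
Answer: $36864$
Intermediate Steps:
$B{\left(C,l \right)} = 6$ ($B{\left(C,l \right)} = 9 - 3 = 6$)
$G = 12$ ($G = \left(-3\right) \left(-4\right) = 12$)
$K{\left(Y \right)} = - \frac{145}{18}$ ($K{\left(Y \right)} = -8 + \frac{1}{\left(-3 + 12\right) \left(-2\right)} = -8 + \frac{1}{9} \left(- \frac{1}{2}\right) = -8 - \frac{1}{18} = - \frac{145}{18}$)
$M{\left(V,n \right)} = 3 V^{2}$ ($M{\left(V,n \right)} = 3 V V = 3 V^{2}$)
$x{\left(P,R \right)} = 12$ ($x{\left(P,R \right)} = 6 \left(6 - 4\right) = 6 \cdot 2 = 12$)
$M{\left(32,K{\left(5 \right)} \right)} x{\left(O,6 \right)} = 3 \cdot 32^{2} \cdot 12 = 3 \cdot 1024 \cdot 12 = 3072 \cdot 12 = 36864$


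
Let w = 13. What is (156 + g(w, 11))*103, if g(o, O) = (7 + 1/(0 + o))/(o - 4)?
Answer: 1889432/117 ≈ 16149.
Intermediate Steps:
g(o, O) = (7 + 1/o)/(-4 + o)
(156 + g(w, 11))*103 = (156 + (1 + 7*13)/(13*(-4 + 13)))*103 = (156 + (1/13)*(1 + 91)/9)*103 = (156 + (1/13)*(1/9)*92)*103 = (156 + 92/117)*103 = (18344/117)*103 = 1889432/117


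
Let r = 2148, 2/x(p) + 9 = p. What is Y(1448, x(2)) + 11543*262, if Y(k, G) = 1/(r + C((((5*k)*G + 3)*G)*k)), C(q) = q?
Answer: 126954198669305/41978516 ≈ 3.0243e+6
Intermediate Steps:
x(p) = 2/(-9 + p)
Y(k, G) = 1/(2148 + G*k*(3 + 5*G*k)) (Y(k, G) = 1/(2148 + (((5*k)*G + 3)*G)*k) = 1/(2148 + ((5*G*k + 3)*G)*k) = 1/(2148 + ((3 + 5*G*k)*G)*k) = 1/(2148 + (G*(3 + 5*G*k))*k) = 1/(2148 + G*k*(3 + 5*G*k)))
Y(1448, x(2)) + 11543*262 = 1/(2148 + (2/(-9 + 2))*1448*(3 + 5*(2/(-9 + 2))*1448)) + 11543*262 = 1/(2148 + (2/(-7))*1448*(3 + 5*(2/(-7))*1448)) + 3024266 = 1/(2148 + (2*(-⅐))*1448*(3 + 5*(2*(-⅐))*1448)) + 3024266 = 1/(2148 - 2/7*1448*(3 + 5*(-2/7)*1448)) + 3024266 = 1/(2148 - 2/7*1448*(3 - 14480/7)) + 3024266 = 1/(2148 - 2/7*1448*(-14459/7)) + 3024266 = 1/(2148 + 41873264/49) + 3024266 = 1/(41978516/49) + 3024266 = 49/41978516 + 3024266 = 126954198669305/41978516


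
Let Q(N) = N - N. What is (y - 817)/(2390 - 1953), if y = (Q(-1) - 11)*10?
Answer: -927/437 ≈ -2.1213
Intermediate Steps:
Q(N) = 0
y = -110 (y = (0 - 11)*10 = -11*10 = -110)
(y - 817)/(2390 - 1953) = (-110 - 817)/(2390 - 1953) = -927/437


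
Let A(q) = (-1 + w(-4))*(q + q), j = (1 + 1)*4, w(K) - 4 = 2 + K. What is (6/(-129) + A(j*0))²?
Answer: 4/1849 ≈ 0.0021633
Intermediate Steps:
w(K) = 6 + K (w(K) = 4 + (2 + K) = 6 + K)
j = 8 (j = 2*4 = 8)
A(q) = 2*q (A(q) = (-1 + (6 - 4))*(q + q) = (-1 + 2)*(2*q) = 1*(2*q) = 2*q)
(6/(-129) + A(j*0))² = (6/(-129) + 2*(8*0))² = (6*(-1/129) + 2*0)² = (-2/43 + 0)² = (-2/43)² = 4/1849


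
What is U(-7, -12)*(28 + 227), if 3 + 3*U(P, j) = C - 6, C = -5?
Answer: -1190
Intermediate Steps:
U(P, j) = -14/3 (U(P, j) = -1 + (-5 - 6)/3 = -1 + (1/3)*(-11) = -1 - 11/3 = -14/3)
U(-7, -12)*(28 + 227) = -14*(28 + 227)/3 = -14/3*255 = -1190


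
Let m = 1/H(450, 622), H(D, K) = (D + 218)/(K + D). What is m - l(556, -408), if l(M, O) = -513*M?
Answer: 47633344/167 ≈ 2.8523e+5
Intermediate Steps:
H(D, K) = (218 + D)/(D + K)
m = 268/167 (m = 1/((218 + 450)/(450 + 622)) = 1/(668/1072) = 1/((1/1072)*668) = 1/(167/268) = 268/167 ≈ 1.6048)
m - l(556, -408) = 268/167 - (-513)*556 = 268/167 - 1*(-285228) = 268/167 + 285228 = 47633344/167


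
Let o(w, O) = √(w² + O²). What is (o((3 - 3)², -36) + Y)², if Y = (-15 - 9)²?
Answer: 374544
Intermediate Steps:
Y = 576 (Y = (-24)² = 576)
o(w, O) = √(O² + w²)
(o((3 - 3)², -36) + Y)² = (√((-36)² + ((3 - 3)²)²) + 576)² = (√(1296 + (0²)²) + 576)² = (√(1296 + 0²) + 576)² = (√(1296 + 0) + 576)² = (√1296 + 576)² = (36 + 576)² = 612² = 374544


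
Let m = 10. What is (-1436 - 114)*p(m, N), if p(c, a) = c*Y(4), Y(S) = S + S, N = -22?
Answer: -124000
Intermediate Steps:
Y(S) = 2*S
p(c, a) = 8*c (p(c, a) = c*(2*4) = c*8 = 8*c)
(-1436 - 114)*p(m, N) = (-1436 - 114)*(8*10) = -1550*80 = -124000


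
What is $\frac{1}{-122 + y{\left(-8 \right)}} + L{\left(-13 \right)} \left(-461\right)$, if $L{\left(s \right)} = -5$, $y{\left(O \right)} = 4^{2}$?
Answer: $\frac{244329}{106} \approx 2305.0$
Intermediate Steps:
$y{\left(O \right)} = 16$
$\frac{1}{-122 + y{\left(-8 \right)}} + L{\left(-13 \right)} \left(-461\right) = \frac{1}{-122 + 16} - -2305 = \frac{1}{-106} + 2305 = - \frac{1}{106} + 2305 = \frac{244329}{106}$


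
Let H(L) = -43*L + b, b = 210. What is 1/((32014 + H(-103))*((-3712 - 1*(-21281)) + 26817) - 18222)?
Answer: 1/1626861836 ≈ 6.1468e-10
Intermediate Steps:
H(L) = 210 - 43*L (H(L) = -43*L + 210 = 210 - 43*L)
1/((32014 + H(-103))*((-3712 - 1*(-21281)) + 26817) - 18222) = 1/((32014 + (210 - 43*(-103)))*((-3712 - 1*(-21281)) + 26817) - 18222) = 1/((32014 + (210 + 4429))*((-3712 + 21281) + 26817) - 18222) = 1/((32014 + 4639)*(17569 + 26817) - 18222) = 1/(36653*44386 - 18222) = 1/(1626880058 - 18222) = 1/1626861836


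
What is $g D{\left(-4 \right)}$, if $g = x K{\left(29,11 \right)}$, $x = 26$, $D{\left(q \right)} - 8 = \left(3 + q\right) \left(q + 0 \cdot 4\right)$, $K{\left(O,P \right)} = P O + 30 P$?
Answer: $202488$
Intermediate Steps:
$K{\left(O,P \right)} = 30 P + O P$ ($K{\left(O,P \right)} = O P + 30 P = 30 P + O P$)
$D{\left(q \right)} = 8 + q \left(3 + q\right)$ ($D{\left(q \right)} = 8 + \left(3 + q\right) \left(q + 0 \cdot 4\right) = 8 + \left(3 + q\right) \left(q + 0\right) = 8 + \left(3 + q\right) q = 8 + q \left(3 + q\right)$)
$g = 16874$ ($g = 26 \cdot 11 \left(30 + 29\right) = 26 \cdot 11 \cdot 59 = 26 \cdot 649 = 16874$)
$g D{\left(-4 \right)} = 16874 \left(8 + \left(-4\right)^{2} + 3 \left(-4\right)\right) = 16874 \left(8 + 16 - 12\right) = 16874 \cdot 12 = 202488$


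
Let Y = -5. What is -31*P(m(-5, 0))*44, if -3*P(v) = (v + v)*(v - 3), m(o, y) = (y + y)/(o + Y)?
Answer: 0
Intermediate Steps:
m(o, y) = 2*y/(-5 + o) (m(o, y) = (y + y)/(o - 5) = (2*y)/(-5 + o) = 2*y/(-5 + o))
P(v) = -2*v*(-3 + v)/3 (P(v) = -(v + v)*(v - 3)/3 = -2*v*(-3 + v)/3)
-31*P(m(-5, 0))*44 = -62*2*0/(-5 - 5)*(3 - 2*0/(-5 - 5))/3*44 = -62*2*0/(-10)*(3 - 2*0/(-10))/3*44 = -62*2*0*(-1/10)*(3 - 2*0*(-1)/10)/3*44 = -62*0*(3 - 1*0)/3*44 = -62*0*(3 + 0)/3*44 = -62*0*3/3*44 = -31*0*44 = 0*44 = 0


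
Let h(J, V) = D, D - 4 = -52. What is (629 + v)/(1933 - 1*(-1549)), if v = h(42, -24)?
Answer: 581/3482 ≈ 0.16686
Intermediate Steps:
D = -48 (D = 4 - 52 = -48)
h(J, V) = -48
v = -48
(629 + v)/(1933 - 1*(-1549)) = (629 - 48)/(1933 - 1*(-1549)) = 581/(1933 + 1549) = 581/3482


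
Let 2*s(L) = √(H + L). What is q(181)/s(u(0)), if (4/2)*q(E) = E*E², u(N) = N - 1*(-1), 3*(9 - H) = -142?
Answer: 5929741*√129/86 ≈ 7.8313e+5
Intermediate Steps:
H = 169/3 (H = 9 - ⅓*(-142) = 9 + 142/3 = 169/3 ≈ 56.333)
u(N) = 1 + N (u(N) = N + 1 = 1 + N)
q(E) = E³/2 (q(E) = (E*E²)/2 = E³/2)
s(L) = √(169/3 + L)/2
q(181)/s(u(0)) = ((½)*181³)/((√(507 + 9*(1 + 0))/6)) = ((½)*5929741)/((√(507 + 9*1)/6)) = 5929741/(2*((√(507 + 9)/6))) = 5929741/(2*((√516/6))) = 5929741/(2*(((2*√129)/6))) = 5929741/(2*((√129/3))) = 5929741*(√129/43)/2 = 5929741*√129/86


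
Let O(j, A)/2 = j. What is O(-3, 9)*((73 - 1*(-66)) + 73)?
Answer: -1272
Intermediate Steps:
O(j, A) = 2*j
O(-3, 9)*((73 - 1*(-66)) + 73) = (2*(-3))*((73 - 1*(-66)) + 73) = -6*((73 + 66) + 73) = -6*(139 + 73) = -6*212 = -1272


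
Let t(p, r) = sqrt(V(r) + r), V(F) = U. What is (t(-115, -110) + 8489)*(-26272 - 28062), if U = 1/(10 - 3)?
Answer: -461241326 - 7762*I*sqrt(5383) ≈ -4.6124e+8 - 5.6949e+5*I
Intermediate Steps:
U = 1/7 ≈ 0.14286
V(F) = 1/7
t(p, r) = sqrt(1/7 + r)
(t(-115, -110) + 8489)*(-26272 - 28062) = (sqrt(7 + 49*(-110))/7 + 8489)*(-26272 - 28062) = (sqrt(7 - 5390)/7 + 8489)*(-54334) = (sqrt(-5383)/7 + 8489)*(-54334) = ((I*sqrt(5383))/7 + 8489)*(-54334) = (I*sqrt(5383)/7 + 8489)*(-54334) = (8489 + I*sqrt(5383)/7)*(-54334) = -461241326 - 7762*I*sqrt(5383)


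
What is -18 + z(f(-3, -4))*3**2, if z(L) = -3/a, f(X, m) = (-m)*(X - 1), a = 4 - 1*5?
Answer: 9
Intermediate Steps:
a = -1 (a = 4 - 5 = -1)
f(X, m) = -m*(-1 + X) (f(X, m) = (-m)*(-1 + X) = -m*(-1 + X))
z(L) = 3 (z(L) = -3/(-1) = -3*(-1) = 3)
-18 + z(f(-3, -4))*3**2 = -18 + 3*3**2 = -18 + 3*9 = -18 + 27 = 9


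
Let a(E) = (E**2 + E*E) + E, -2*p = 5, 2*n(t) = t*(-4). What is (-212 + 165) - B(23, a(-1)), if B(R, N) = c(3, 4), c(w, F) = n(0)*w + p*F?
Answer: -37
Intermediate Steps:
n(t) = -2*t (n(t) = (t*(-4))/2 = (-4*t)/2 = -2*t)
p = -5/2 (p = -1/2*5 = -5/2 ≈ -2.5000)
c(w, F) = -5*F/2 (c(w, F) = (-2*0)*w - 5*F/2 = 0*w - 5*F/2 = 0 - 5*F/2 = -5*F/2)
a(E) = E + 2*E**2 (a(E) = (E**2 + E**2) + E = 2*E**2 + E = E + 2*E**2)
B(R, N) = -10 (B(R, N) = -5/2*4 = -10)
(-212 + 165) - B(23, a(-1)) = (-212 + 165) - 1*(-10) = -47 + 10 = -37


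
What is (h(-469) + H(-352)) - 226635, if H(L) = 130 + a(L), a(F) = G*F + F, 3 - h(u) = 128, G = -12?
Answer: -222758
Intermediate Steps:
h(u) = -125 (h(u) = 3 - 1*128 = 3 - 128 = -125)
a(F) = -11*F (a(F) = -12*F + F = -11*F)
H(L) = 130 - 11*L
(h(-469) + H(-352)) - 226635 = (-125 + (130 - 11*(-352))) - 226635 = (-125 + (130 + 3872)) - 226635 = (-125 + 4002) - 226635 = 3877 - 226635 = -222758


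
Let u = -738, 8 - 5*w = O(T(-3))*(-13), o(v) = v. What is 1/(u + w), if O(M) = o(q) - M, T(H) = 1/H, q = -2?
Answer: -15/11111 ≈ -0.0013500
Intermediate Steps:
O(M) = -2 - M
w = -41/15 (w = 8/5 - (-2 - 1/(-3))*(-13)/5 = 8/5 - (-2 - 1*(-⅓))*(-13)/5 = 8/5 - (-2 + ⅓)*(-13)/5 = 8/5 - (-1)*(-13)/3 = 8/5 - ⅕*65/3 = 8/5 - 13/3 = -41/15 ≈ -2.7333)
1/(u + w) = 1/(-738 - 41/15) = 1/(-11111/15) = -15/11111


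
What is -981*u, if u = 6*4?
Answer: -23544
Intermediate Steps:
u = 24
-981*u = -981*24 = -23544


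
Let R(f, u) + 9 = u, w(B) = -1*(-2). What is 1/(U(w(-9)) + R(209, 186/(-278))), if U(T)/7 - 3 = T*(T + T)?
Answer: 139/9359 ≈ 0.014852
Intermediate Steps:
w(B) = 2
U(T) = 21 + 14*T² (U(T) = 21 + 7*(T*(T + T)) = 21 + 7*(T*(2*T)) = 21 + 7*(2*T²) = 21 + 14*T²)
R(f, u) = -9 + u
1/(U(w(-9)) + R(209, 186/(-278))) = 1/((21 + 14*2²) + (-9 + 186/(-278))) = 1/((21 + 14*4) + (-9 + 186*(-1/278))) = 1/((21 + 56) + (-9 - 93/139)) = 1/(77 - 1344/139) = 1/(9359/139) = 139/9359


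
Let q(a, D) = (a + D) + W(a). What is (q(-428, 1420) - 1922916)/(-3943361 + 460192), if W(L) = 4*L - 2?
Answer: 1923638/3483169 ≈ 0.55227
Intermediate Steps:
W(L) = -2 + 4*L
q(a, D) = -2 + D + 5*a (q(a, D) = (a + D) + (-2 + 4*a) = (D + a) + (-2 + 4*a) = -2 + D + 5*a)
(q(-428, 1420) - 1922916)/(-3943361 + 460192) = ((-2 + 1420 + 5*(-428)) - 1922916)/(-3943361 + 460192) = ((-2 + 1420 - 2140) - 1922916)/(-3483169) = (-722 - 1922916)*(-1/3483169) = -1923638*(-1/3483169) = 1923638/3483169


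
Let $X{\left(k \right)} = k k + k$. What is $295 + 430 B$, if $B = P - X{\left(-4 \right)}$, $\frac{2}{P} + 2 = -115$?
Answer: $- \frac{570065}{117} \approx -4872.4$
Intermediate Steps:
$P = - \frac{2}{117}$ ($P = \frac{2}{-2 - 115} = \frac{2}{-117} = 2 \left(- \frac{1}{117}\right) = - \frac{2}{117} \approx -0.017094$)
$X{\left(k \right)} = k + k^{2}$ ($X{\left(k \right)} = k^{2} + k = k + k^{2}$)
$B = - \frac{1406}{117}$ ($B = - \frac{2}{117} - - 4 \left(1 - 4\right) = - \frac{2}{117} - \left(-4\right) \left(-3\right) = - \frac{2}{117} - 12 = - \frac{1406}{117} \approx -12.017$)
$295 + 430 B = 295 + 430 \left(- \frac{1406}{117}\right) = 295 - \frac{604580}{117} = - \frac{570065}{117}$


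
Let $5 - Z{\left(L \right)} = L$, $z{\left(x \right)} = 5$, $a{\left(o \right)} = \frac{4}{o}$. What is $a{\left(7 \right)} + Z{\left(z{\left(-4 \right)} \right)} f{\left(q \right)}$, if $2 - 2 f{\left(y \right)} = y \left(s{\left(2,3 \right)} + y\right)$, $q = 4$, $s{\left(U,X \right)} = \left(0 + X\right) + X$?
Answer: $\frac{4}{7} \approx 0.57143$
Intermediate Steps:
$Z{\left(L \right)} = 5 - L$
$s{\left(U,X \right)} = 2 X$ ($s{\left(U,X \right)} = X + X = 2 X$)
$f{\left(y \right)} = 1 - \frac{y \left(6 + y\right)}{2}$ ($f{\left(y \right)} = 1 - \frac{y \left(2 \cdot 3 + y\right)}{2} = 1 - \frac{y \left(6 + y\right)}{2}$)
$a{\left(7 \right)} + Z{\left(z{\left(-4 \right)} \right)} f{\left(q \right)} = \frac{4}{7} + \left(5 - 5\right) \left(1 - 12 - \frac{4^{2}}{2}\right) = 4 \cdot \frac{1}{7} + \left(5 - 5\right) \left(1 - 12 - 8\right) = \frac{4}{7} + 0 \left(1 - 12 - 8\right) = \frac{4}{7} + 0 \left(-19\right) = \frac{4}{7} + 0 = \frac{4}{7}$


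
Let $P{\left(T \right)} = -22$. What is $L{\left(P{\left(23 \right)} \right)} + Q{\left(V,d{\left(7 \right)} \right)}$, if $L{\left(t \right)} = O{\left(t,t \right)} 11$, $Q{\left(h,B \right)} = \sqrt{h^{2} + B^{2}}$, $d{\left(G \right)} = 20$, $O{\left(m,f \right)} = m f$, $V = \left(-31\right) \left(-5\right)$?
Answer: $5324 + 5 \sqrt{977} \approx 5480.3$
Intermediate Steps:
$V = 155$
$O{\left(m,f \right)} = f m$
$Q{\left(h,B \right)} = \sqrt{B^{2} + h^{2}}$
$L{\left(t \right)} = 11 t^{2}$ ($L{\left(t \right)} = t t 11 = t^{2} \cdot 11 = 11 t^{2}$)
$L{\left(P{\left(23 \right)} \right)} + Q{\left(V,d{\left(7 \right)} \right)} = 11 \left(-22\right)^{2} + \sqrt{20^{2} + 155^{2}} = 11 \cdot 484 + \sqrt{400 + 24025} = 5324 + \sqrt{24425} = 5324 + 5 \sqrt{977}$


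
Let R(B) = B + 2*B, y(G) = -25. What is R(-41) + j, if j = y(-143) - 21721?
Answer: -21869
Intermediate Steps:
R(B) = 3*B
j = -21746 (j = -25 - 21721 = -21746)
R(-41) + j = 3*(-41) - 21746 = -123 - 21746 = -21869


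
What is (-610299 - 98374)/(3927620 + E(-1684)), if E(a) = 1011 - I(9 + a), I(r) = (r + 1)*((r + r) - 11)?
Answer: 708673/1697683 ≈ 0.41744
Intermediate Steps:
I(r) = (1 + r)*(-11 + 2*r) (I(r) = (1 + r)*(2*r - 11) = (1 + r)*(-11 + 2*r))
E(a) = 1103 - 2*(9 + a)² + 9*a (E(a) = 1011 - (-11 - 9*(9 + a) + 2*(9 + a)²) = 1011 - (-11 + (-81 - 9*a) + 2*(9 + a)²) = 1011 - (-92 - 9*a + 2*(9 + a)²) = 1011 + (92 - 2*(9 + a)² + 9*a) = 1103 - 2*(9 + a)² + 9*a)
(-610299 - 98374)/(3927620 + E(-1684)) = (-610299 - 98374)/(3927620 + (941 - 27*(-1684) - 2*(-1684)²)) = -708673/(3927620 + (941 + 45468 - 2*2835856)) = -708673/(3927620 + (941 + 45468 - 5671712)) = -708673/(3927620 - 5625303) = -708673/(-1697683) = -708673*(-1/1697683) = 708673/1697683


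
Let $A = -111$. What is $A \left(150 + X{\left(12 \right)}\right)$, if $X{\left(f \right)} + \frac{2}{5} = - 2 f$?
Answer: $- \frac{69708}{5} \approx -13942.0$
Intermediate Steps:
$X{\left(f \right)} = - \frac{2}{5} - 2 f$
$A \left(150 + X{\left(12 \right)}\right) = - 111 \left(150 - \frac{122}{5}\right) = \left(-111\right) \frac{628}{5} = - \frac{69708}{5}$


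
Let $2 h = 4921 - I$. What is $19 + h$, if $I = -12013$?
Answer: $8486$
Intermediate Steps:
$h = 8467$ ($h = \frac{4921 - -12013}{2} = \frac{4921 + 12013}{2} = \frac{1}{2} \cdot 16934 = 8467$)
$19 + h = 19 + 8467 = 8486$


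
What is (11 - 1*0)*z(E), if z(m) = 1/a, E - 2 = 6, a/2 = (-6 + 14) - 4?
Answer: 11/8 ≈ 1.3750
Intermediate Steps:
a = 8 (a = 2*((-6 + 14) - 4) = 2*(8 - 4) = 2*4 = 8)
E = 8 (E = 2 + 6 = 8)
z(m) = 1/8
(11 - 1*0)*z(E) = (11 - 1*0)*(1/8) = (11 + 0)*(1/8) = 11*(1/8) = 11/8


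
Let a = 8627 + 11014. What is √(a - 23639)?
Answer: I*√3998 ≈ 63.23*I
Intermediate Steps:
a = 19641
√(a - 23639) = √(19641 - 23639) = √(-3998) = I*√3998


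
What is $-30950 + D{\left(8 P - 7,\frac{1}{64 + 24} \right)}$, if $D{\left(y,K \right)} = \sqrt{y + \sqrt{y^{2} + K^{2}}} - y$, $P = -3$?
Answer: $-30919 + \frac{\sqrt{-60016 + 22 \sqrt{7441985}}}{44} \approx -30919.0$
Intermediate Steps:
$D{\left(y,K \right)} = \sqrt{y + \sqrt{K^{2} + y^{2}}} - y$
$-30950 + D{\left(8 P - 7,\frac{1}{64 + 24} \right)} = -30950 - \left(-7 - 24 - \sqrt{\left(8 \left(-3\right) - 7\right) + \sqrt{\left(\frac{1}{64 + 24}\right)^{2} + \left(8 \left(-3\right) - 7\right)^{2}}}\right) = -30950 + \left(\sqrt{\left(-24 - 7\right) + \sqrt{\left(\frac{1}{88}\right)^{2} + \left(-24 - 7\right)^{2}}} - \left(-24 - 7\right)\right) = -30950 + \left(\sqrt{-31 + \sqrt{\left(\frac{1}{88}\right)^{2} + \left(-31\right)^{2}}} - -31\right) = -30950 + \left(\sqrt{-31 + \sqrt{\frac{1}{7744} + 961}} + 31\right) = -30950 + \left(\sqrt{-31 + \sqrt{\frac{7441985}{7744}}} + 31\right) = -30950 + \left(\sqrt{-31 + \frac{\sqrt{7441985}}{88}} + 31\right) = -30950 + \left(31 + \sqrt{-31 + \frac{\sqrt{7441985}}{88}}\right) = -30919 + \sqrt{-31 + \frac{\sqrt{7441985}}{88}}$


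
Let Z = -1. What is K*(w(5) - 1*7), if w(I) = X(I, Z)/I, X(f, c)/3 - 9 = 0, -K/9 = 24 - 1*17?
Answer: 504/5 ≈ 100.80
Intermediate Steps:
K = -63 (K = -9*(24 - 1*17) = -9*(24 - 17) = -9*7 = -63)
X(f, c) = 27 (X(f, c) = 27 + 3*0 = 27 + 0 = 27)
w(I) = 27/I
K*(w(5) - 1*7) = -63*(27/5 - 1*7) = -63*(27*(1/5) - 7) = -63*(27/5 - 7) = -63*(-8/5) = 504/5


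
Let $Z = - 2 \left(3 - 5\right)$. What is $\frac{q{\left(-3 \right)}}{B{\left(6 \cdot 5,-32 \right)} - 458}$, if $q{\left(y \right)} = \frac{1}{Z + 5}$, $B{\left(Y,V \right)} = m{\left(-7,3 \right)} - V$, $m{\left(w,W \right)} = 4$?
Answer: $- \frac{1}{3798} \approx -0.0002633$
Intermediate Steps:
$Z = 4$ ($Z = \left(-2\right) \left(-2\right) = 4$)
$B{\left(Y,V \right)} = 4 - V$
$q{\left(y \right)} = \frac{1}{9}$ ($q{\left(y \right)} = \frac{1}{4 + 5} = \frac{1}{9}$)
$\frac{q{\left(-3 \right)}}{B{\left(6 \cdot 5,-32 \right)} - 458} = \frac{1}{\left(4 - -32\right) - 458} \cdot \frac{1}{9} = \frac{1}{\left(4 + 32\right) - 458} \cdot \frac{1}{9} = \frac{1}{36 - 458} \cdot \frac{1}{9} = \frac{1}{-422} \cdot \frac{1}{9} = \left(- \frac{1}{422}\right) \frac{1}{9} = - \frac{1}{3798}$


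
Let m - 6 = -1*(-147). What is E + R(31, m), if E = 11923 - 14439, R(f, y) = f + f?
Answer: -2454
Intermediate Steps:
m = 153 (m = 6 - 1*(-147) = 6 + 147 = 153)
R(f, y) = 2*f
E = -2516
E + R(31, m) = -2516 + 2*31 = -2516 + 62 = -2454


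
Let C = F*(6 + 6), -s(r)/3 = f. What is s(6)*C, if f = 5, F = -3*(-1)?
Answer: -540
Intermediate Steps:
F = 3
s(r) = -15 (s(r) = -3*5 = -15)
C = 36 (C = 3*(6 + 6) = 3*12 = 36)
s(6)*C = -15*36 = -540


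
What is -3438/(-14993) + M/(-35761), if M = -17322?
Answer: 34786824/48742243 ≈ 0.71369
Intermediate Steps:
-3438/(-14993) + M/(-35761) = -3438/(-14993) - 17322/(-35761) = -3438*(-1/14993) - 17322*(-1/35761) = 3438/14993 + 17322/35761 = 34786824/48742243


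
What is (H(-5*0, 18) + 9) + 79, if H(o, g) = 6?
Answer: 94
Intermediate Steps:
(H(-5*0, 18) + 9) + 79 = (6 + 9) + 79 = 15 + 79 = 94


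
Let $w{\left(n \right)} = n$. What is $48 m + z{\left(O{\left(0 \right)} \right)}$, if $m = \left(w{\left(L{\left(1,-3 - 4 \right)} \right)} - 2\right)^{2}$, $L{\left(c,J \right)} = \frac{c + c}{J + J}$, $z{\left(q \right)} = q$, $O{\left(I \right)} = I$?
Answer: $\frac{10800}{49} \approx 220.41$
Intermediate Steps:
$L{\left(c,J \right)} = \frac{c}{J}$ ($L{\left(c,J \right)} = \frac{2 c}{2 J} = 2 c \frac{1}{2 J} = \frac{c}{J}$)
$m = \frac{225}{49}$ ($m = \left(1 \frac{1}{-3 - 4} - 2\right)^{2} = \left(1 \frac{1}{-7} - 2\right)^{2} = \left(1 \left(- \frac{1}{7}\right) - 2\right)^{2} = \left(- \frac{1}{7} - 2\right)^{2} = \left(- \frac{15}{7}\right)^{2} = \frac{225}{49} \approx 4.5918$)
$48 m + z{\left(O{\left(0 \right)} \right)} = 48 \cdot \frac{225}{49} + 0 = \frac{10800}{49} + 0 = \frac{10800}{49}$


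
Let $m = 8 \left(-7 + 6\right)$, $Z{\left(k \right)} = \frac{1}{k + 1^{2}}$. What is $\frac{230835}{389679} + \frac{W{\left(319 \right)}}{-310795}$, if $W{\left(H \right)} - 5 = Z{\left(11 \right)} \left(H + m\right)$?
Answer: $\frac{286921264997}{484441139220} \approx 0.59227$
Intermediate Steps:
$Z{\left(k \right)} = \frac{1}{1 + k}$ ($Z{\left(k \right)} = \frac{1}{k + 1} = \frac{1}{1 + k}$)
$m = -8$ ($m = 8 \left(-1\right) = -8$)
$W{\left(H \right)} = \frac{13}{3} + \frac{H}{12}$ ($W{\left(H \right)} = 5 + \frac{H - 8}{1 + 11} = 5 + \frac{-8 + H}{12} = 5 + \left(- \frac{2}{3} + \frac{H}{12}\right) = \frac{13}{3} + \frac{H}{12}$)
$\frac{230835}{389679} + \frac{W{\left(319 \right)}}{-310795} = \frac{230835}{389679} + \frac{\frac{13}{3} + \frac{1}{12} \cdot 319}{-310795} = 230835 \cdot \frac{1}{389679} + \left(\frac{13}{3} + \frac{319}{12}\right) \left(- \frac{1}{310795}\right) = \frac{76945}{129893} + \frac{371}{12} \left(- \frac{1}{310795}\right) = \frac{76945}{129893} - \frac{371}{3729540} = \frac{286921264997}{484441139220}$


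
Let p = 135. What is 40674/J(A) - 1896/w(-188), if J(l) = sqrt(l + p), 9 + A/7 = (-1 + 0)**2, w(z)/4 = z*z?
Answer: -237/17672 + 40674*sqrt(79)/79 ≈ 4576.2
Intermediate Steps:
w(z) = 4*z**2 (w(z) = 4*(z*z) = 4*z**2)
A = -56 (A = -63 + 7*(-1 + 0)**2 = -63 + 7*(-1)**2 = -63 + 7*1 = -63 + 7 = -56)
J(l) = sqrt(135 + l) (J(l) = sqrt(l + 135) = sqrt(135 + l))
40674/J(A) - 1896/w(-188) = 40674/(sqrt(135 - 56)) - 1896/(4*(-188)**2) = 40674/(sqrt(79)) - 1896/(4*35344) = 40674*(sqrt(79)/79) - 1896/141376 = 40674*sqrt(79)/79 - 1896*1/141376 = 40674*sqrt(79)/79 - 237/17672 = -237/17672 + 40674*sqrt(79)/79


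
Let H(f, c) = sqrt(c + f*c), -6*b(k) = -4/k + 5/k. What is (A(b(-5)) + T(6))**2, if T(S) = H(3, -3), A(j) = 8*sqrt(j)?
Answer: -148/15 + 16*I*sqrt(10)/5 ≈ -9.8667 + 10.119*I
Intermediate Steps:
b(k) = -1/(6*k) (b(k) = -(-4/k + 5/k)/6 = -1/(6*k))
H(f, c) = sqrt(c + c*f)
T(S) = 2*I*sqrt(3) (T(S) = sqrt(-3*(1 + 3)) = sqrt(-3*4) = sqrt(-12) = 2*I*sqrt(3))
(A(b(-5)) + T(6))**2 = (8*sqrt(-1/6/(-5)) + 2*I*sqrt(3))**2 = (8*sqrt(-1/6*(-1/5)) + 2*I*sqrt(3))**2 = (8*sqrt(1/30) + 2*I*sqrt(3))**2 = (8*(sqrt(30)/30) + 2*I*sqrt(3))**2 = (4*sqrt(30)/15 + 2*I*sqrt(3))**2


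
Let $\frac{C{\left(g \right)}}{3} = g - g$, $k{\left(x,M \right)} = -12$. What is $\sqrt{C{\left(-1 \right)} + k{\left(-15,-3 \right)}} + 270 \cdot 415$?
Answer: $112050 + 2 i \sqrt{3} \approx 1.1205 \cdot 10^{5} + 3.4641 i$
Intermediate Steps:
$C{\left(g \right)} = 0$ ($C{\left(g \right)} = 3 \left(g - g\right) = 3 \cdot 0 = 0$)
$\sqrt{C{\left(-1 \right)} + k{\left(-15,-3 \right)}} + 270 \cdot 415 = \sqrt{0 - 12} + 270 \cdot 415 = \sqrt{-12} + 112050 = 2 i \sqrt{3} + 112050 = 112050 + 2 i \sqrt{3}$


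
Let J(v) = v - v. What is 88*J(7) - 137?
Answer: -137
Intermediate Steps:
J(v) = 0
88*J(7) - 137 = 88*0 - 137 = 0 - 137 = -137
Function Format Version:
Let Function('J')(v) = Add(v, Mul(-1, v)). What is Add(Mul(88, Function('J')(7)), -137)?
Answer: -137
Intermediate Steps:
Function('J')(v) = 0
Add(Mul(88, Function('J')(7)), -137) = Add(Mul(88, 0), -137) = Add(0, -137) = -137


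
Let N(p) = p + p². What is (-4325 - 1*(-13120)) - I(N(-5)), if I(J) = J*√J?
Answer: 8795 - 40*√5 ≈ 8705.6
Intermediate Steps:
I(J) = J^(3/2)
(-4325 - 1*(-13120)) - I(N(-5)) = (-4325 - 1*(-13120)) - (-5*(1 - 5))^(3/2) = (-4325 + 13120) - (-5*(-4))^(3/2) = 8795 - 20^(3/2) = 8795 - 40*√5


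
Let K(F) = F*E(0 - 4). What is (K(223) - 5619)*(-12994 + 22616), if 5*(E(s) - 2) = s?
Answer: -257455854/5 ≈ -5.1491e+7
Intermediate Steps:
E(s) = 2 + s/5
K(F) = 6*F/5 (K(F) = F*(2 + (0 - 4)/5) = F*(2 + (⅕)*(-4)) = F*(2 - ⅘) = F*(6/5) = 6*F/5)
(K(223) - 5619)*(-12994 + 22616) = ((6/5)*223 - 5619)*(-12994 + 22616) = (1338/5 - 5619)*9622 = -26757/5*9622 = -257455854/5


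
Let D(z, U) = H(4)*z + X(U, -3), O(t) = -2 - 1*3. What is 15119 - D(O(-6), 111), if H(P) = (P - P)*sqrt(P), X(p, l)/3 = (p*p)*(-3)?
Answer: 126008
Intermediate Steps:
O(t) = -5 (O(t) = -2 - 3 = -5)
X(p, l) = -9*p**2 (X(p, l) = 3*((p*p)*(-3)) = 3*(p**2*(-3)) = 3*(-3*p**2) = -9*p**2)
H(P) = 0 (H(P) = 0*sqrt(P) = 0)
D(z, U) = -9*U**2 (D(z, U) = 0*z - 9*U**2 = 0 - 9*U**2 = -9*U**2)
15119 - D(O(-6), 111) = 15119 - (-9)*111**2 = 15119 - (-9)*12321 = 15119 - 1*(-110889) = 15119 + 110889 = 126008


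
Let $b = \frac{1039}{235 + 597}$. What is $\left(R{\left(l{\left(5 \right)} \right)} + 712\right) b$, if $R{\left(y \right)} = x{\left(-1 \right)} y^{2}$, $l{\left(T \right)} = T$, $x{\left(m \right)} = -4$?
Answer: $\frac{158967}{208} \approx 764.26$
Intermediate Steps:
$R{\left(y \right)} = - 4 y^{2}$
$b = \frac{1039}{832} \approx 1.2488$
$\left(R{\left(l{\left(5 \right)} \right)} + 712\right) b = \left(- 4 \cdot 5^{2} + 712\right) \frac{1039}{832} = \left(\left(-4\right) 25 + 712\right) \frac{1039}{832} = \left(-100 + 712\right) \frac{1039}{832} = 612 \cdot \frac{1039}{832} = \frac{158967}{208}$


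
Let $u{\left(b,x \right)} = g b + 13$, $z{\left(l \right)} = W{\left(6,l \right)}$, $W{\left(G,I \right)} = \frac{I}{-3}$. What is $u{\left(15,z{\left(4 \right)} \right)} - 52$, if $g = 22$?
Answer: $291$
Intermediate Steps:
$W{\left(G,I \right)} = - \frac{I}{3}$ ($W{\left(G,I \right)} = I \left(- \frac{1}{3}\right) = - \frac{I}{3}$)
$z{\left(l \right)} = - \frac{l}{3}$
$u{\left(b,x \right)} = 13 + 22 b$ ($u{\left(b,x \right)} = 22 b + 13 = 13 + 22 b$)
$u{\left(15,z{\left(4 \right)} \right)} - 52 = \left(13 + 22 \cdot 15\right) - 52 = \left(13 + 330\right) - 52 = 343 - 52 = 291$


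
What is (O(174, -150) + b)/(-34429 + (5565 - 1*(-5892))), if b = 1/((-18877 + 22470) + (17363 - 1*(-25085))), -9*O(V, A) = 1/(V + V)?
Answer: 14303/1104190621488 ≈ 1.2953e-8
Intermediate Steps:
O(V, A) = -1/(18*V) (O(V, A) = -1/(9*(V + V)) = -1/(2*V)/9 = -1/(18*V))
b = 1/46041 (b = 1/(3593 + (17363 + 25085)) = 1/(3593 + 42448) = 1/46041 ≈ 2.1720e-5)
(O(174, -150) + b)/(-34429 + (5565 - 1*(-5892))) = (-1/18/174 + 1/46041)/(-34429 + (5565 - 1*(-5892))) = (-1/18*1/174 + 1/46041)/(-34429 + (5565 + 5892)) = (-1/3132 + 1/46041)/(-34429 + 11457) = -14303/48066804/(-22972) = -14303/48066804*(-1/22972) = 14303/1104190621488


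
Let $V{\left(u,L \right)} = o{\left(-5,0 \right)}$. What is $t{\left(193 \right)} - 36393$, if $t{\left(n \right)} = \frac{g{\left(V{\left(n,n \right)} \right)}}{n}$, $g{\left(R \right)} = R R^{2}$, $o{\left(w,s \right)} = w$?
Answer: $- \frac{7023974}{193} \approx -36394.0$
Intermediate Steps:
$V{\left(u,L \right)} = -5$
$g{\left(R \right)} = R^{3}$
$t{\left(n \right)} = - \frac{125}{n}$ ($t{\left(n \right)} = \frac{\left(-5\right)^{3}}{n} = - \frac{125}{n}$)
$t{\left(193 \right)} - 36393 = - \frac{125}{193} - 36393 = - \frac{7023974}{193}$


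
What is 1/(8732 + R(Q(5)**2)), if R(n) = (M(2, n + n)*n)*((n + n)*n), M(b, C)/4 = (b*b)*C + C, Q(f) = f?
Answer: 1/31258732 ≈ 3.1991e-8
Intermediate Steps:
M(b, C) = 4*C + 4*C*b**2 (M(b, C) = 4*((b*b)*C + C) = 4*(b**2*C + C) = 4*(C*b**2 + C) = 4*(C + C*b**2) = 4*C + 4*C*b**2)
R(n) = 80*n**4 (R(n) = ((4*(n + n)*(1 + 2**2))*n)*((n + n)*n) = ((4*(2*n)*(1 + 4))*n)*((2*n)*n) = ((4*(2*n)*5)*n)*(2*n**2) = ((40*n)*n)*(2*n**2) = (40*n**2)*(2*n**2) = 80*n**4)
1/(8732 + R(Q(5)**2)) = 1/(8732 + 80*(5**2)**4) = 1/(8732 + 80*25**4) = 1/(8732 + 80*390625) = 1/(8732 + 31250000) = 1/31258732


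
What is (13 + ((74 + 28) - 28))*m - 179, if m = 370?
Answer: 32011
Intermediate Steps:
(13 + ((74 + 28) - 28))*m - 179 = (13 + ((74 + 28) - 28))*370 - 179 = (13 + (102 - 28))*370 - 179 = (13 + 74)*370 - 179 = 87*370 - 179 = 32190 - 179 = 32011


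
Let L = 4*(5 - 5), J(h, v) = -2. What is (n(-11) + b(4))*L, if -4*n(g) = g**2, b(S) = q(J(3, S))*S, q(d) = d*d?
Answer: 0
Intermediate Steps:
q(d) = d**2
L = 0 (L = 4*0 = 0)
b(S) = 4*S (b(S) = (-2)**2*S = 4*S)
n(g) = -g**2/4
(n(-11) + b(4))*L = (-1/4*(-11)**2 + 4*4)*0 = (-1/4*121 + 16)*0 = (-121/4 + 16)*0 = -57/4*0 = 0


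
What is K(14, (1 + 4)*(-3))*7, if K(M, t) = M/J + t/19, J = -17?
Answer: -3647/323 ≈ -11.291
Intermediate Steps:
K(M, t) = -M/17 + t/19 (K(M, t) = M/(-17) + t/19 = M*(-1/17) + t*(1/19) = -M/17 + t/19)
K(14, (1 + 4)*(-3))*7 = (-1/17*14 + ((1 + 4)*(-3))/19)*7 = (-14/17 + (5*(-3))/19)*7 = (-14/17 + (1/19)*(-15))*7 = (-14/17 - 15/19)*7 = -521/323*7 = -3647/323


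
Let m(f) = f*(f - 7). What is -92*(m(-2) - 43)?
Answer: 2300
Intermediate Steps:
m(f) = f*(-7 + f)
-92*(m(-2) - 43) = -92*(-2*(-7 - 2) - 43) = -92*(-2*(-9) - 43) = -92*(18 - 43) = -92*(-25) = 2300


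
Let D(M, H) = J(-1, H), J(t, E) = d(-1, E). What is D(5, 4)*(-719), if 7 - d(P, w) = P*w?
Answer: -7909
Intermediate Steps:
d(P, w) = 7 - P*w
J(t, E) = 7 + E (J(t, E) = 7 - 1*(-1)*E = 7 + E)
D(M, H) = 7 + H
D(5, 4)*(-719) = (7 + 4)*(-719) = 11*(-719) = -7909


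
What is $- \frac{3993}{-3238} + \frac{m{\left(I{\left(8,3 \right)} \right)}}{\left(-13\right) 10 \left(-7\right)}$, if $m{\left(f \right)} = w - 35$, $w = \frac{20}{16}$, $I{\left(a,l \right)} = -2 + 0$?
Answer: $\frac{1409739}{1178632} \approx 1.1961$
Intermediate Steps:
$I{\left(a,l \right)} = -2$
$w = \frac{5}{4}$ ($w = 20 \cdot \frac{1}{16} = \frac{5}{4} \approx 1.25$)
$m{\left(f \right)} = - \frac{135}{4}$ ($m{\left(f \right)} = \frac{5}{4} - 35 = - \frac{135}{4}$)
$- \frac{3993}{-3238} + \frac{m{\left(I{\left(8,3 \right)} \right)}}{\left(-13\right) 10 \left(-7\right)} = - \frac{3993}{-3238} - \frac{135}{4 \left(-13\right) 10 \left(-7\right)} = \left(-3993\right) \left(- \frac{1}{3238}\right) - \frac{135}{4 \left(\left(-130\right) \left(-7\right)\right)} = \frac{3993}{3238} - \frac{135}{4 \cdot 910} = \frac{3993}{3238} - \frac{27}{728} = \frac{1409739}{1178632}$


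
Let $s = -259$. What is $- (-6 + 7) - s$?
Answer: $258$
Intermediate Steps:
$- (-6 + 7) - s = - (-6 + 7) - -259 = \left(-1\right) 1 + 259 = -1 + 259 = 258$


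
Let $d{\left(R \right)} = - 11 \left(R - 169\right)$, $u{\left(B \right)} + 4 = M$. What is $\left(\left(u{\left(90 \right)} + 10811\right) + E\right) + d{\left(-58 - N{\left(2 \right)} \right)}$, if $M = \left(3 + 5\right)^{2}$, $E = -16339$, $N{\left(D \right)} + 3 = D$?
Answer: $-2982$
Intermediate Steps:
$N{\left(D \right)} = -3 + D$
$M = 64$ ($M = 8^{2} = 64$)
$u{\left(B \right)} = 60$ ($u{\left(B \right)} = -4 + 64 = 60$)
$d{\left(R \right)} = 1859 - 11 R$ ($d{\left(R \right)} = - 11 \left(-169 + R\right) = 1859 - 11 R$)
$\left(\left(u{\left(90 \right)} + 10811\right) + E\right) + d{\left(-58 - N{\left(2 \right)} \right)} = \left(\left(60 + 10811\right) - 16339\right) + \left(1859 - 11 \left(-58 - \left(-3 + 2\right)\right)\right) = \left(10871 - 16339\right) + \left(1859 - 11 \left(-58 - -1\right)\right) = -5468 + \left(1859 - 11 \left(-58 + 1\right)\right) = -5468 + \left(1859 - -627\right) = -5468 + \left(1859 + 627\right) = -5468 + 2486 = -2982$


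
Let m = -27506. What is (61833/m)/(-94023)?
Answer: 20611/862065546 ≈ 2.3909e-5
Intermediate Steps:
(61833/m)/(-94023) = (61833/(-27506))/(-94023) = (61833*(-1/27506))*(-1/94023) = -61833/27506*(-1/94023) = 20611/862065546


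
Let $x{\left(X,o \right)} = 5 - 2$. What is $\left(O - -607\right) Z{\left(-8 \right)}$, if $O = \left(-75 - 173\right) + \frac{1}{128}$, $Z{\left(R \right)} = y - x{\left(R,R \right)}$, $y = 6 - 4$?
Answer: $- \frac{45953}{128} \approx -359.01$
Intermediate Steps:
$x{\left(X,o \right)} = 3$ ($x{\left(X,o \right)} = 5 - 2 = 3$)
$y = 2$
$Z{\left(R \right)} = -1$ ($Z{\left(R \right)} = 2 - 3 = -1$)
$O = - \frac{31743}{128}$ ($O = \left(-75 - 173\right) + \frac{1}{128} = -248 + \frac{1}{128} = - \frac{31743}{128} \approx -247.99$)
$\left(O - -607\right) Z{\left(-8 \right)} = \left(- \frac{31743}{128} - -607\right) \left(-1\right) = \left(- \frac{31743}{128} + 607\right) \left(-1\right) = \frac{45953}{128} \left(-1\right) = - \frac{45953}{128}$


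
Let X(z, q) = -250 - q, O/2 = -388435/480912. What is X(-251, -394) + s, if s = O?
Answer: 34237229/240456 ≈ 142.38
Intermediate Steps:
O = -388435/240456 (O = 2*(-388435/480912) = -388435/240456 ≈ -1.6154)
s = -388435/240456 ≈ -1.6154
X(-251, -394) + s = (-250 - 1*(-394)) - 388435/240456 = (-250 + 394) - 388435/240456 = 144 - 388435/240456 = 34237229/240456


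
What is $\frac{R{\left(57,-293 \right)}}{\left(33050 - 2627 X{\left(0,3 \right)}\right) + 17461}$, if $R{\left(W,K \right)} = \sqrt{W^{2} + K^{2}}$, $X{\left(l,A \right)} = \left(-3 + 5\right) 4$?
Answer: $\frac{\sqrt{89098}}{29495} \approx 0.01012$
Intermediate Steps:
$X{\left(l,A \right)} = 8$ ($X{\left(l,A \right)} = 2 \cdot 4 = 8$)
$R{\left(W,K \right)} = \sqrt{K^{2} + W^{2}}$
$\frac{R{\left(57,-293 \right)}}{\left(33050 - 2627 X{\left(0,3 \right)}\right) + 17461} = \frac{\sqrt{\left(-293\right)^{2} + 57^{2}}}{\left(33050 - 21016\right) + 17461} = \frac{\sqrt{85849 + 3249}}{\left(33050 - 21016\right) + 17461} = \frac{\sqrt{89098}}{12034 + 17461} = \frac{\sqrt{89098}}{29495}$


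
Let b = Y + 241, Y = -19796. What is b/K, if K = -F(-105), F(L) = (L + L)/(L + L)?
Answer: 19555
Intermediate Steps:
F(L) = 1 (F(L) = (2*L)/((2*L)) = (2*L)*(1/(2*L)) = 1)
b = -19555 (b = -19796 + 241 = -19555)
K = -1 (K = -1*1 = -1)
b/K = -19555/(-1) = -19555*(-1) = 19555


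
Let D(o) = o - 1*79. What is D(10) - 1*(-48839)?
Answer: 48770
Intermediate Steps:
D(o) = -79 + o (D(o) = o - 79 = -79 + o)
D(10) - 1*(-48839) = (-79 + 10) - 1*(-48839) = -69 + 48839 = 48770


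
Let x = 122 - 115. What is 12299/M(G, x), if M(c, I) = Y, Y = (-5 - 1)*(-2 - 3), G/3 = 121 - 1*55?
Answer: 12299/30 ≈ 409.97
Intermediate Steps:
G = 198 (G = 3*(121 - 1*55) = 3*(121 - 55) = 3*66 = 198)
Y = 30 (Y = -6*(-5) = 30)
x = 7
M(c, I) = 30
12299/M(G, x) = 12299/30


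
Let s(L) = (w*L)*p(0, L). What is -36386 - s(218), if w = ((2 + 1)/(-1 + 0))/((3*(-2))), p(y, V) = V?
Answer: -60148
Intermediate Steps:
w = 1/2 (w = (3/(-1))/(-6) = (3*(-1))*(-1/6) = -3*(-1/6) = 1/2 ≈ 0.50000)
s(L) = L**2/2 (s(L) = (L/2)*L = L**2/2)
-36386 - s(218) = -36386 - 218**2/2 = -36386 - 47524/2 = -36386 - 1*23762 = -36386 - 23762 = -60148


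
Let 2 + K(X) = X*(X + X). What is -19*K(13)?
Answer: -6384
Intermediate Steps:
K(X) = -2 + 2*X² (K(X) = -2 + X*(X + X) = -2 + X*(2*X) = -2 + 2*X²)
-19*K(13) = -19*(-2 + 2*13²) = -19*(-2 + 2*169) = -19*(-2 + 338) = -19*336 = -6384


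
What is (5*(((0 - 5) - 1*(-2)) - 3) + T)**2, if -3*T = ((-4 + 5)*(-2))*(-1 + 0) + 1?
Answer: 961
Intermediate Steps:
T = -1 (T = -(((-4 + 5)*(-2))*(-1 + 0) + 1)/3 = -((1*(-2))*(-1) + 1)/3 = -(-2*(-1) + 1)/3 = -(2 + 1)/3 = -1/3*3 = -1)
(5*(((0 - 5) - 1*(-2)) - 3) + T)**2 = (5*(((0 - 5) - 1*(-2)) - 3) - 1)**2 = (5*((-5 + 2) - 3) - 1)**2 = (5*(-3 - 3) - 1)**2 = (5*(-6) - 1)**2 = (-30 - 1)**2 = (-31)**2 = 961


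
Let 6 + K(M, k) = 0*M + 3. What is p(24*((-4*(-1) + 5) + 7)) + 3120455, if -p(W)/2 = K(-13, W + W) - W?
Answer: 3121229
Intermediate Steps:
K(M, k) = -3 (K(M, k) = -6 + (0*M + 3) = -6 + (0 + 3) = -6 + 3 = -3)
p(W) = 6 + 2*W (p(W) = -2*(-3 - W) = 6 + 2*W)
p(24*((-4*(-1) + 5) + 7)) + 3120455 = (6 + 2*(24*((-4*(-1) + 5) + 7))) + 3120455 = (6 + 2*(24*((4 + 5) + 7))) + 3120455 = (6 + 2*(24*(9 + 7))) + 3120455 = (6 + 2*(24*16)) + 3120455 = (6 + 2*384) + 3120455 = (6 + 768) + 3120455 = 774 + 3120455 = 3121229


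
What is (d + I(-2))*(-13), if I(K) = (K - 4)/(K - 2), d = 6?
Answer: -195/2 ≈ -97.500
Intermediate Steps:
I(K) = (-4 + K)/(-2 + K)
(d + I(-2))*(-13) = (6 + (-4 - 2)/(-2 - 2))*(-13) = (6 - 6/(-4))*(-13) = (6 - ¼*(-6))*(-13) = (6 + 3/2)*(-13) = (15/2)*(-13) = -195/2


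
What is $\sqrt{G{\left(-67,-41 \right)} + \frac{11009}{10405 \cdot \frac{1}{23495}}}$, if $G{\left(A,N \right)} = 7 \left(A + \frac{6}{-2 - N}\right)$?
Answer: $\frac{2 \sqrt{4462717391795}}{27053} \approx 156.18$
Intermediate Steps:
$G{\left(A,N \right)} = 7 A + \frac{42}{-2 - N}$
$\sqrt{G{\left(-67,-41 \right)} + \frac{11009}{10405 \cdot \frac{1}{23495}}} = \sqrt{\frac{7 \left(-6 + 2 \left(-67\right) - -2747\right)}{2 - 41} + \frac{11009}{10405 \cdot \frac{1}{23495}}} = \sqrt{\frac{7 \left(-6 - 134 + 2747\right)}{-39} + \frac{11009}{10405 \cdot \frac{1}{23495}}} = \sqrt{7 \left(- \frac{1}{39}\right) 2607 + \frac{11009}{\frac{2081}{4699}}} = \sqrt{- \frac{6083}{13} + 11009 \cdot \frac{4699}{2081}} = \sqrt{- \frac{6083}{13} + \frac{51731291}{2081}} = \sqrt{\frac{659848060}{27053}} = \frac{2 \sqrt{4462717391795}}{27053}$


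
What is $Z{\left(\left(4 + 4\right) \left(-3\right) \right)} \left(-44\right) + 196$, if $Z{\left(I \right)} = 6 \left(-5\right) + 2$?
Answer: $1428$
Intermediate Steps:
$Z{\left(I \right)} = -28$ ($Z{\left(I \right)} = -30 + 2 = -28$)
$Z{\left(\left(4 + 4\right) \left(-3\right) \right)} \left(-44\right) + 196 = \left(-28\right) \left(-44\right) + 196 = 1232 + 196 = 1428$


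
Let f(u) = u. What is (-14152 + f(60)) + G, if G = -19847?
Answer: -33939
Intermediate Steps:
(-14152 + f(60)) + G = (-14152 + 60) - 19847 = -14092 - 19847 = -33939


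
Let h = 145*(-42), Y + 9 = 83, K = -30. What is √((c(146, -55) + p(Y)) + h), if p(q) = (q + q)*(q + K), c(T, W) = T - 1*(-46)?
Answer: √614 ≈ 24.779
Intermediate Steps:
c(T, W) = 46 + T (c(T, W) = T + 46 = 46 + T)
Y = 74 (Y = -9 + 83 = 74)
p(q) = 2*q*(-30 + q) (p(q) = (q + q)*(q - 30) = (2*q)*(-30 + q) = 2*q*(-30 + q))
h = -6090
√((c(146, -55) + p(Y)) + h) = √(((46 + 146) + 2*74*(-30 + 74)) - 6090) = √((192 + 2*74*44) - 6090) = √((192 + 6512) - 6090) = √(6704 - 6090) = √614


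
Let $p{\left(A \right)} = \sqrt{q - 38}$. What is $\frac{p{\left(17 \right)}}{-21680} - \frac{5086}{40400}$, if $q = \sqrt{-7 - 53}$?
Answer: $- \frac{2543}{20200} - \frac{\sqrt{-38 + 2 i \sqrt{15}}}{21680} \approx -0.12592 - 0.00028579 i$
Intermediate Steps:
$q = 2 i \sqrt{15}$ ($q = \sqrt{-60} = 2 i \sqrt{15} \approx 7.746 i$)
$p{\left(A \right)} = \sqrt{-38 + 2 i \sqrt{15}}$ ($p{\left(A \right)} = \sqrt{2 i \sqrt{15} - 38} = \sqrt{-38 + 2 i \sqrt{15}}$)
$\frac{p{\left(17 \right)}}{-21680} - \frac{5086}{40400} = \frac{\sqrt{-38 + 2 i \sqrt{15}}}{-21680} - \frac{5086}{40400} = \sqrt{-38 + 2 i \sqrt{15}} \left(- \frac{1}{21680}\right) - \frac{2543}{20200} = - \frac{\sqrt{-38 + 2 i \sqrt{15}}}{21680} - \frac{2543}{20200} = - \frac{2543}{20200} - \frac{\sqrt{-38 + 2 i \sqrt{15}}}{21680}$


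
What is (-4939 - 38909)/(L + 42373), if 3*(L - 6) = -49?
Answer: -16443/15886 ≈ -1.0351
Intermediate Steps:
L = -31/3 (L = 6 + (⅓)*(-49) = 6 - 49/3 = -31/3 ≈ -10.333)
(-4939 - 38909)/(L + 42373) = (-4939 - 38909)/(-31/3 + 42373) = -43848/127088/3 = -43848*3/127088 = -16443/15886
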